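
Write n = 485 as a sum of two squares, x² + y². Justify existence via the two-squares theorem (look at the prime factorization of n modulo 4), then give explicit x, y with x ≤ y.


Step 1: Factor n = 485 = 5 · 97.
Step 2: Check the mod-4 condition on each prime factor: 5 ≡ 1 (mod 4), exponent 1; 97 ≡ 1 (mod 4), exponent 1.
All primes ≡ 3 (mod 4) appear to even exponent (or don't appear), so by the two-squares theorem n IS expressible as a sum of two squares.
Step 3: Build a representation. Here n = 5 · 97 is a product of primes ≡ 1 (mod 4). Each prime p ≡ 1 (mod 4) is itself a sum of two squares; find a² by testing p − a² for a perfect square:
  5: 5 − 1² = 4 = 2² ⇒ 5 = 1² + 2².
  97: 97 − 1² = 96, 97 − 2² = 93, 97 − 3² = 88, 97 − 4² = 81 = 9² ⇒ 97 = 4² + 9².
  Combine using the Brahmagupta–Fibonacci identity (a² + b²)(c² + d²) = (ac − bd)² + (ad + bc)² = (ac + bd)² + (ad − bc)²:
  5 · 97 = 485: from (1² + 2²)(4² + 9²), take (1·4 − 2·9, 1·9 + 2·4) = (4 − 18, 9 + 8) = (-14, 17); dropping signs (only squares matter) gives (14, 17); check 14² + 17² = 196 + 289 = 485 ✓.
Step 4: Order so x ≤ y and verify: 14² + 17² = 196 + 289 = 485 = n. ✓

n = 485 = 14² + 17² (one valid representation with x ≤ y).


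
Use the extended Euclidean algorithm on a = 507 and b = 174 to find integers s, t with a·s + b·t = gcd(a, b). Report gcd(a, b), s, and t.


Euclidean algorithm on (507, 174) — divide until remainder is 0:
  507 = 2 · 174 + 159
  174 = 1 · 159 + 15
  159 = 10 · 15 + 9
  15 = 1 · 9 + 6
  9 = 1 · 6 + 3
  6 = 2 · 3 + 0
gcd(507, 174) = 3.
Track Bezout coefficients alongside the remainders: start with r₀ = 507 = a·1 + b·0 (s = 1, t = 0) and r₁ = 174 = a·0 + b·1 (s = 0, t = 1); each new remainder r_{k+1} = r_{k-1} − q_k·r_k inherits s_{k+1} = s_{k-1} − q_k·s_k, t_{k+1} = t_{k-1} − q_k·t_k, so r_k = a·s_k + b·t_k at every step:
  q = 2: r = 159, s = 1 − 2·0 = 1, t = 0 − 2·1 = -2  (check: 507·1 + 174·(-2) = 159)
  q = 1: r = 15, s = 0 − 1·1 = -1, t = 1 − 1·(-2) = 3  (check: 507·(-1) + 174·3 = 15)
  q = 10: r = 9, s = 1 − 10·(-1) = 11, t = -2 − 10·3 = -32  (check: 507·11 + 174·(-32) = 9)
  q = 1: r = 6, s = -1 − 1·11 = -12, t = 3 − 1·(-32) = 35  (check: 507·(-12) + 174·35 = 6)
  q = 1: r = 3, s = 11 − 1·(-12) = 23, t = -32 − 1·35 = -67  (check: 507·23 + 174·(-67) = 3)
The row with r = 3 (the gcd) gives the Bezout coefficients s = 23, t = -67.
Result: 507 · (23) + 174 · (-67) = 3.

gcd(507, 174) = 3; s = 23, t = -67 (check: 507·23 + 174·(-67) = 3).


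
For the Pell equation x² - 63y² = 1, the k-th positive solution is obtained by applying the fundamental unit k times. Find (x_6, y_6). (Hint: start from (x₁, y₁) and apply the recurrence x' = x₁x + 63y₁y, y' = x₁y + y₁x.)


Step 1: Find the fundamental solution (x₁, y₁) of x² - 63y² = 1.
  Expand √63 as a continued fraction. a₀ = ⌊√63⌋ = 7; iterate m_{k+1} = d_k·a_k − m_k, d_{k+1} = (63 − m_{k+1}²)/d_k, a_{k+1} = ⌊(a₀ + m_{k+1})/d_{k+1}⌋ (starting m₀ = 0, d₀ = 1), with convergents p_k = a_k·p_{k-1} + p_{k-2}, q_k = a_k·q_{k-1} + q_{k-2} (p₋₁ = 1, q₋₁ = 0):
  k = 0: a₀ = 7; p₀/q₀ = 7/1; p₀² − 63·q₀² = 49 − 63 = -14.
  k = 1: m = 7, d = 14, a = ⌊(7 + 7)/14⌋ = 1; p/q = (1·7 + 1)/(1·1 + 0) = 8/1; p² − 63·q² = 64 − 63 = 1.
  The first convergent with p² − 63·q² = 1 gives the fundamental solution (x₁, y₁) = (8, 1).
Step 2: Apply the recurrence (x_{n+1}, y_{n+1}) = (x₁x_n + 63y₁y_n, x₁y_n + y₁x_n) repeatedly.
  From (x_1, y_1) = (8, 1): x_2 = 8·8 + 63·1·1 = 127; y_2 = 8·1 + 1·8 = 16.
  From (x_2, y_2) = (127, 16): x_3 = 8·127 + 63·1·16 = 2024; y_3 = 8·16 + 1·127 = 255.
  From (x_3, y_3) = (2024, 255): x_4 = 8·2024 + 63·1·255 = 32257; y_4 = 8·255 + 1·2024 = 4064.
  From (x_4, y_4) = (32257, 4064): x_5 = 8·32257 + 63·1·4064 = 514088; y_5 = 8·4064 + 1·32257 = 64769.
  From (x_5, y_5) = (514088, 64769): x_6 = 8·514088 + 63·1·64769 = 8193151; y_6 = 8·64769 + 1·514088 = 1032240.
Step 3: Verify x_6² - 63·y_6² = 67127723308801 - 67127723308800 = 1 (should be 1). ✓

(x_1, y_1) = (8, 1); (x_6, y_6) = (8193151, 1032240).


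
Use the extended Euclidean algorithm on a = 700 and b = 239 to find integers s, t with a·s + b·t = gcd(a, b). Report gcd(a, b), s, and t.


Euclidean algorithm on (700, 239) — divide until remainder is 0:
  700 = 2 · 239 + 222
  239 = 1 · 222 + 17
  222 = 13 · 17 + 1
  17 = 17 · 1 + 0
gcd(700, 239) = 1.
Track Bezout coefficients alongside the remainders: start with r₀ = 700 = a·1 + b·0 (s = 1, t = 0) and r₁ = 239 = a·0 + b·1 (s = 0, t = 1); each new remainder r_{k+1} = r_{k-1} − q_k·r_k inherits s_{k+1} = s_{k-1} − q_k·s_k, t_{k+1} = t_{k-1} − q_k·t_k, so r_k = a·s_k + b·t_k at every step:
  q = 2: r = 222, s = 1 − 2·0 = 1, t = 0 − 2·1 = -2  (check: 700·1 + 239·(-2) = 222)
  q = 1: r = 17, s = 0 − 1·1 = -1, t = 1 − 1·(-2) = 3  (check: 700·(-1) + 239·3 = 17)
  q = 13: r = 1, s = 1 − 13·(-1) = 14, t = -2 − 13·3 = -41  (check: 700·14 + 239·(-41) = 1)
The row with r = 1 (the gcd) gives the Bezout coefficients s = 14, t = -41.
Result: 700 · (14) + 239 · (-41) = 1.

gcd(700, 239) = 1; s = 14, t = -41 (check: 700·14 + 239·(-41) = 1).


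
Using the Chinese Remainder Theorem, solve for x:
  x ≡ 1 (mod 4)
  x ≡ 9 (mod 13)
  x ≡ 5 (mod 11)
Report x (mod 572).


Moduli 4, 13, 11 are pairwise coprime; by CRT there is a unique solution modulo M = 4 · 13 · 11 = 572.
Solve pairwise, accumulating the modulus:
  Start with x ≡ 1 (mod 4).
  Combine with x ≡ 9 (mod 13): since gcd(4, 13) = 1, we get a unique residue mod 52.
    Write x = 1 + 4·t and substitute into x ≡ 9 (mod 13): 4·t ≡ 9 − 1 = 8 (mod 13).
    The inverse of 4 mod 13 is 10 (since 4·10 = 40 = 3·13 + 1), so t ≡ 10·8 = 80 ≡ 2 (mod 13).
    Then x = 1 + 4·2 = 9, valid modulo lcm(4, 13) = 52: x ≡ 9 (mod 52).
  Combine with x ≡ 5 (mod 11): since gcd(52, 11) = 1, we get a unique residue mod 572.
    Write x = 9 + 52·t and substitute into x ≡ 5 (mod 11): 52·t ≡ 5 − 9 = -4 (mod 11).
    Reduce coefficients mod 11: 8·t ≡ 7 (mod 11).
    The inverse of 8 mod 11 is 7 (since 8·7 = 56 = 5·11 + 1), so t ≡ 7·7 = 49 ≡ 5 (mod 11).
    Then x = 9 + 52·5 = 269, valid modulo lcm(52, 11) = 572: x ≡ 269 (mod 572).
Verify: 269 mod 4 = 1 ✓, 269 mod 13 = 9 ✓, 269 mod 11 = 5 ✓.

x ≡ 269 (mod 572).


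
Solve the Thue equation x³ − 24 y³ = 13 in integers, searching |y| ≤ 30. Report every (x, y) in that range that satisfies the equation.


The equation is x³ - 24y³ = 13. For fixed y, x³ = 24·y³ + 13, so a solution requires the RHS to be a perfect cube.
Strategy: iterate y from -30 to 30, compute RHS = 24·y³ + 13, and check whether it is a (positive or negative) perfect cube.
Check small values of y:
  y = 0: RHS = 13 is not a perfect cube.
  y = 1: RHS = 37 is not a perfect cube.
  y = -1: RHS = -11 is not a perfect cube.
  y = 2: RHS = 205 is not a perfect cube.
  y = -2: RHS = -179 is not a perfect cube.
  y = 3: RHS = 661 is not a perfect cube.
  y = -3: RHS = -635 is not a perfect cube.
Continuing the search up to |y| = 30 finds no solutions either.
No (x, y) in the scanned range satisfies the equation.

No integer solutions with |y| ≤ 30.


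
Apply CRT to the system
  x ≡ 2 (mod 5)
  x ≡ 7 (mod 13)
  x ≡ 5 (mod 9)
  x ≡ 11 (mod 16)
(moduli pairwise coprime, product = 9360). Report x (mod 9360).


Product of moduli M = 5 · 13 · 9 · 16 = 9360.
Merge one congruence at a time:
  Start: x ≡ 2 (mod 5).
  Combine with x ≡ 7 (mod 13); new modulus lcm = 65.
    Write x = 2 + 5·t and substitute into x ≡ 7 (mod 13): 5·t ≡ 7 − 2 = 5 (mod 13).
    The inverse of 5 mod 13 is 8 (since 5·8 = 40 = 3·13 + 1), so t ≡ 8·5 = 40 ≡ 1 (mod 13).
    Then x = 2 + 5·1 = 7, valid modulo lcm(5, 13) = 65: x ≡ 7 (mod 65).
  Combine with x ≡ 5 (mod 9); new modulus lcm = 585.
    Write x = 7 + 65·t and substitute into x ≡ 5 (mod 9): 65·t ≡ 5 − 7 = -2 (mod 9).
    Reduce coefficients mod 9: 2·t ≡ 7 (mod 9).
    The inverse of 2 mod 9 is 5 (since 2·5 = 10 = 1·9 + 1), so t ≡ 5·7 = 35 ≡ 8 (mod 9).
    Then x = 7 + 65·8 = 527, valid modulo lcm(65, 9) = 585: x ≡ 527 (mod 585).
  Combine with x ≡ 11 (mod 16); new modulus lcm = 9360.
    Write x = 527 + 585·t and substitute into x ≡ 11 (mod 16): 585·t ≡ 11 − 527 = -516 (mod 16).
    Reduce coefficients mod 16: 9·t ≡ 12 (mod 16).
    The inverse of 9 mod 16 is 9 (since 9·9 = 81 = 5·16 + 1), so t ≡ 9·12 = 108 ≡ 12 (mod 16).
    Then x = 527 + 585·12 = 7547, valid modulo lcm(585, 16) = 9360: x ≡ 7547 (mod 9360).
Verify against each original: 7547 mod 5 = 2, 7547 mod 13 = 7, 7547 mod 9 = 5, 7547 mod 16 = 11.

x ≡ 7547 (mod 9360).


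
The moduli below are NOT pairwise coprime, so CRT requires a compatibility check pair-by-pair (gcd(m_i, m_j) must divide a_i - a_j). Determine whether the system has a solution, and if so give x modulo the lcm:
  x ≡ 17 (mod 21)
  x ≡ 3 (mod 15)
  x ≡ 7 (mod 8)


Moduli 21, 15, 8 are not pairwise coprime, so CRT works modulo lcm(m_i) when all pairwise compatibility conditions hold.
Pairwise compatibility: gcd(m_i, m_j) must divide a_i - a_j for every pair.
Merge one congruence at a time:
  Start: x ≡ 17 (mod 21).
  Combine with x ≡ 3 (mod 15): gcd(21, 15) = 3, and 3 - 17 = -14 is NOT divisible by 3.
    ⇒ system is inconsistent (no integer solution).

No solution (the system is inconsistent).


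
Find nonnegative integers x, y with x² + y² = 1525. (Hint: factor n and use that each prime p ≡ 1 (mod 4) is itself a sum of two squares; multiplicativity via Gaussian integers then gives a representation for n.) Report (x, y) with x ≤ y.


Step 1: Factor n = 1525 = 5^2 · 61.
Step 2: Check the mod-4 condition on each prime factor: 5 ≡ 1 (mod 4), exponent 2; 61 ≡ 1 (mod 4), exponent 1.
All primes ≡ 3 (mod 4) appear to even exponent (or don't appear), so by the two-squares theorem n IS expressible as a sum of two squares.
Step 3: Build a representation. Here n = 5 · 5 · 61 is a product of primes ≡ 1 (mod 4). Each prime p ≡ 1 (mod 4) is itself a sum of two squares; find a² by testing p − a² for a perfect square:
  5: 5 − 1² = 4 = 2² ⇒ 5 = 1² + 2².
  61: 61 − 1² = 60, 61 − 2² = 57, 61 − 3² = 52, 61 − 4² = 45, 61 − 5² = 36 = 6² ⇒ 61 = 5² + 6².
  Combine using the Brahmagupta–Fibonacci identity (a² + b²)(c² + d²) = (ac − bd)² + (ad + bc)² = (ac + bd)² + (ad − bc)²:
  5 · 5 = 25: from (1² + 2²)(1² + 2²), take (1·1 − 2·2, 1·2 + 2·1) = (1 − 4, 2 + 2) = (-3, 4); dropping signs (only squares matter) gives (3, 4); check 3² + 4² = 9 + 16 = 25 ✓.
  25 · 61 = 1525: from (3² + 4²)(5² + 6²), take (3·5 − 4·6, 3·6 + 4·5) = (15 − 24, 18 + 20) = (-9, 38); dropping signs (only squares matter) gives (9, 38); check 9² + 38² = 81 + 1444 = 1525 ✓.
Step 4: Order so x ≤ y and verify: 9² + 38² = 81 + 1444 = 1525 = n. ✓

n = 1525 = 9² + 38² (one valid representation with x ≤ y).


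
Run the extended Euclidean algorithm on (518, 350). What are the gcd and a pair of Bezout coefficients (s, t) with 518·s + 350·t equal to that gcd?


Euclidean algorithm on (518, 350) — divide until remainder is 0:
  518 = 1 · 350 + 168
  350 = 2 · 168 + 14
  168 = 12 · 14 + 0
gcd(518, 350) = 14.
Track Bezout coefficients alongside the remainders: start with r₀ = 518 = a·1 + b·0 (s = 1, t = 0) and r₁ = 350 = a·0 + b·1 (s = 0, t = 1); each new remainder r_{k+1} = r_{k-1} − q_k·r_k inherits s_{k+1} = s_{k-1} − q_k·s_k, t_{k+1} = t_{k-1} − q_k·t_k, so r_k = a·s_k + b·t_k at every step:
  q = 1: r = 168, s = 1 − 1·0 = 1, t = 0 − 1·1 = -1  (check: 518·1 + 350·(-1) = 168)
  q = 2: r = 14, s = 0 − 2·1 = -2, t = 1 − 2·(-1) = 3  (check: 518·(-2) + 350·3 = 14)
The row with r = 14 (the gcd) gives the Bezout coefficients s = -2, t = 3.
Result: 518 · (-2) + 350 · (3) = 14.

gcd(518, 350) = 14; s = -2, t = 3 (check: 518·(-2) + 350·3 = 14).


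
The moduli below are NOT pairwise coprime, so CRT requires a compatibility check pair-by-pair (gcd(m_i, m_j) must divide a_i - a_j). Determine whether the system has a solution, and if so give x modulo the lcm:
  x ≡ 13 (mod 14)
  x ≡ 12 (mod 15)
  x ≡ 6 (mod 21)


Moduli 14, 15, 21 are not pairwise coprime, so CRT works modulo lcm(m_i) when all pairwise compatibility conditions hold.
Pairwise compatibility: gcd(m_i, m_j) must divide a_i - a_j for every pair.
Merge one congruence at a time:
  Start: x ≡ 13 (mod 14).
  Combine with x ≡ 12 (mod 15): gcd(14, 15) = 1; 12 - 13 = -1, which IS divisible by 1, so compatible.
    Write x = 13 + 14·t and substitute into x ≡ 12 (mod 15): 14·t ≡ 12 − 13 = -1 (mod 15).
    Reduce coefficients mod 15: 14·t ≡ 14 (mod 15).
    The inverse of 14 mod 15 is 14 (since 14·14 = 196 = 13·15 + 1), so t ≡ 14·14 = 196 ≡ 1 (mod 15).
    Then x = 13 + 14·1 = 27, valid modulo lcm(14, 15) = 210: x ≡ 27 (mod 210).
  Combine with x ≡ 6 (mod 21): gcd(210, 21) = 21; 6 - 27 = -21, which IS divisible by 21, so compatible.
    Write x = 27 + 210·t and substitute into x ≡ 6 (mod 21): 210·t ≡ 6 − 27 = -21 (mod 21).
    Divide the congruence (and modulus) by g = 21: 10·t ≡ -1 (mod 1).
    Modulo 1 every t works; take t = 0.
    Then x = 27 + 210·0 = 27, valid modulo lcm(210, 21) = 210: x ≡ 27 (mod 210).
Verify: 27 mod 14 = 13, 27 mod 15 = 12, 27 mod 21 = 6.

x ≡ 27 (mod 210).


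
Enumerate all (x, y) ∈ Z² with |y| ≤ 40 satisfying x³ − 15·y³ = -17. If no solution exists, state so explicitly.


The equation is x³ - 15y³ = -17. For fixed y, x³ = 15·y³ − 17, so a solution requires the RHS to be a perfect cube.
Strategy: iterate y from -40 to 40, compute RHS = 15·y³ − 17, and check whether it is a (positive or negative) perfect cube.
Check small values of y:
  y = 0: RHS = -17 is not a perfect cube.
  y = 1: RHS = -2 is not a perfect cube.
  y = -1: RHS = -32 is not a perfect cube.
  y = 2: RHS = 103 is not a perfect cube.
  y = -2: RHS = -137 is not a perfect cube.
  y = 3: RHS = 388 is not a perfect cube.
  y = -3: RHS = -422 is not a perfect cube.
Continuing the search up to |y| = 40 finds no solutions either.
No (x, y) in the scanned range satisfies the equation.

No integer solutions with |y| ≤ 40.


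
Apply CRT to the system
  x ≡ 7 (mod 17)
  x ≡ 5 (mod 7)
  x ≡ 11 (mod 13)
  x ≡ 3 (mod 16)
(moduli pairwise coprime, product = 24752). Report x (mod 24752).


Product of moduli M = 17 · 7 · 13 · 16 = 24752.
Merge one congruence at a time:
  Start: x ≡ 7 (mod 17).
  Combine with x ≡ 5 (mod 7); new modulus lcm = 119.
    Write x = 7 + 17·t and substitute into x ≡ 5 (mod 7): 17·t ≡ 5 − 7 = -2 (mod 7).
    Reduce coefficients mod 7: 3·t ≡ 5 (mod 7).
    The inverse of 3 mod 7 is 5 (since 3·5 = 15 = 2·7 + 1), so t ≡ 5·5 = 25 ≡ 4 (mod 7).
    Then x = 7 + 17·4 = 75, valid modulo lcm(17, 7) = 119: x ≡ 75 (mod 119).
  Combine with x ≡ 11 (mod 13); new modulus lcm = 1547.
    Write x = 75 + 119·t and substitute into x ≡ 11 (mod 13): 119·t ≡ 11 − 75 = -64 (mod 13).
    Reduce coefficients mod 13: 2·t ≡ 1 (mod 13).
    The inverse of 2 mod 13 is 7 (since 2·7 = 14 = 1·13 + 1), so t ≡ 7·1 = 7 ≡ 7 (mod 13).
    Then x = 75 + 119·7 = 908, valid modulo lcm(119, 13) = 1547: x ≡ 908 (mod 1547).
  Combine with x ≡ 3 (mod 16); new modulus lcm = 24752.
    Write x = 908 + 1547·t and substitute into x ≡ 3 (mod 16): 1547·t ≡ 3 − 908 = -905 (mod 16).
    Reduce coefficients mod 16: 11·t ≡ 7 (mod 16).
    The inverse of 11 mod 16 is 3 (since 11·3 = 33 = 2·16 + 1), so t ≡ 3·7 = 21 ≡ 5 (mod 16).
    Then x = 908 + 1547·5 = 8643, valid modulo lcm(1547, 16) = 24752: x ≡ 8643 (mod 24752).
Verify against each original: 8643 mod 17 = 7, 8643 mod 7 = 5, 8643 mod 13 = 11, 8643 mod 16 = 3.

x ≡ 8643 (mod 24752).


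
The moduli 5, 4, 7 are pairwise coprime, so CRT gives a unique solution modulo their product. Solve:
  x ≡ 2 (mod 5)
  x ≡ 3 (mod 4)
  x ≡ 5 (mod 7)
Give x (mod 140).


Moduli 5, 4, 7 are pairwise coprime; by CRT there is a unique solution modulo M = 5 · 4 · 7 = 140.
Solve pairwise, accumulating the modulus:
  Start with x ≡ 2 (mod 5).
  Combine with x ≡ 3 (mod 4): since gcd(5, 4) = 1, we get a unique residue mod 20.
    Write x = 2 + 5·t and substitute into x ≡ 3 (mod 4): 5·t ≡ 3 − 2 = 1 (mod 4).
    Reduce coefficients mod 4: 1·t ≡ 1 (mod 4).
    So t ≡ 1 (mod 4).
    Then x = 2 + 5·1 = 7, valid modulo lcm(5, 4) = 20: x ≡ 7 (mod 20).
  Combine with x ≡ 5 (mod 7): since gcd(20, 7) = 1, we get a unique residue mod 140.
    Write x = 7 + 20·t and substitute into x ≡ 5 (mod 7): 20·t ≡ 5 − 7 = -2 (mod 7).
    Reduce coefficients mod 7: 6·t ≡ 5 (mod 7).
    The inverse of 6 mod 7 is 6 (since 6·6 = 36 = 5·7 + 1), so t ≡ 6·5 = 30 ≡ 2 (mod 7).
    Then x = 7 + 20·2 = 47, valid modulo lcm(20, 7) = 140: x ≡ 47 (mod 140).
Verify: 47 mod 5 = 2 ✓, 47 mod 4 = 3 ✓, 47 mod 7 = 5 ✓.

x ≡ 47 (mod 140).


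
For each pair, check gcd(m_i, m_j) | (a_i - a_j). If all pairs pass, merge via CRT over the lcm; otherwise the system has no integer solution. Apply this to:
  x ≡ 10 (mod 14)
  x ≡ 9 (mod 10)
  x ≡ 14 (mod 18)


Moduli 14, 10, 18 are not pairwise coprime, so CRT works modulo lcm(m_i) when all pairwise compatibility conditions hold.
Pairwise compatibility: gcd(m_i, m_j) must divide a_i - a_j for every pair.
Merge one congruence at a time:
  Start: x ≡ 10 (mod 14).
  Combine with x ≡ 9 (mod 10): gcd(14, 10) = 2, and 9 - 10 = -1 is NOT divisible by 2.
    ⇒ system is inconsistent (no integer solution).

No solution (the system is inconsistent).


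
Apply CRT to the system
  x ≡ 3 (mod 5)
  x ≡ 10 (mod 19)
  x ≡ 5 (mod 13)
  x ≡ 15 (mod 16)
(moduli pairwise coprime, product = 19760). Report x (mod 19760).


Product of moduli M = 5 · 19 · 13 · 16 = 19760.
Merge one congruence at a time:
  Start: x ≡ 3 (mod 5).
  Combine with x ≡ 10 (mod 19); new modulus lcm = 95.
    Write x = 3 + 5·t and substitute into x ≡ 10 (mod 19): 5·t ≡ 10 − 3 = 7 (mod 19).
    The inverse of 5 mod 19 is 4 (since 5·4 = 20 = 1·19 + 1), so t ≡ 4·7 = 28 ≡ 9 (mod 19).
    Then x = 3 + 5·9 = 48, valid modulo lcm(5, 19) = 95: x ≡ 48 (mod 95).
  Combine with x ≡ 5 (mod 13); new modulus lcm = 1235.
    Write x = 48 + 95·t and substitute into x ≡ 5 (mod 13): 95·t ≡ 5 − 48 = -43 (mod 13).
    Reduce coefficients mod 13: 4·t ≡ 9 (mod 13).
    The inverse of 4 mod 13 is 10 (since 4·10 = 40 = 3·13 + 1), so t ≡ 10·9 = 90 ≡ 12 (mod 13).
    Then x = 48 + 95·12 = 1188, valid modulo lcm(95, 13) = 1235: x ≡ 1188 (mod 1235).
  Combine with x ≡ 15 (mod 16); new modulus lcm = 19760.
    Write x = 1188 + 1235·t and substitute into x ≡ 15 (mod 16): 1235·t ≡ 15 − 1188 = -1173 (mod 16).
    Reduce coefficients mod 16: 3·t ≡ 11 (mod 16).
    The inverse of 3 mod 16 is 11 (since 3·11 = 33 = 2·16 + 1), so t ≡ 11·11 = 121 ≡ 9 (mod 16).
    Then x = 1188 + 1235·9 = 12303, valid modulo lcm(1235, 16) = 19760: x ≡ 12303 (mod 19760).
Verify against each original: 12303 mod 5 = 3, 12303 mod 19 = 10, 12303 mod 13 = 5, 12303 mod 16 = 15.

x ≡ 12303 (mod 19760).


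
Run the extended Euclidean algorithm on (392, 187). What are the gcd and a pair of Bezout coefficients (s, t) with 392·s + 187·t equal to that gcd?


Euclidean algorithm on (392, 187) — divide until remainder is 0:
  392 = 2 · 187 + 18
  187 = 10 · 18 + 7
  18 = 2 · 7 + 4
  7 = 1 · 4 + 3
  4 = 1 · 3 + 1
  3 = 3 · 1 + 0
gcd(392, 187) = 1.
Track Bezout coefficients alongside the remainders: start with r₀ = 392 = a·1 + b·0 (s = 1, t = 0) and r₁ = 187 = a·0 + b·1 (s = 0, t = 1); each new remainder r_{k+1} = r_{k-1} − q_k·r_k inherits s_{k+1} = s_{k-1} − q_k·s_k, t_{k+1} = t_{k-1} − q_k·t_k, so r_k = a·s_k + b·t_k at every step:
  q = 2: r = 18, s = 1 − 2·0 = 1, t = 0 − 2·1 = -2  (check: 392·1 + 187·(-2) = 18)
  q = 10: r = 7, s = 0 − 10·1 = -10, t = 1 − 10·(-2) = 21  (check: 392·(-10) + 187·21 = 7)
  q = 2: r = 4, s = 1 − 2·(-10) = 21, t = -2 − 2·21 = -44  (check: 392·21 + 187·(-44) = 4)
  q = 1: r = 3, s = -10 − 1·21 = -31, t = 21 − 1·(-44) = 65  (check: 392·(-31) + 187·65 = 3)
  q = 1: r = 1, s = 21 − 1·(-31) = 52, t = -44 − 1·65 = -109  (check: 392·52 + 187·(-109) = 1)
The row with r = 1 (the gcd) gives the Bezout coefficients s = 52, t = -109.
Result: 392 · (52) + 187 · (-109) = 1.

gcd(392, 187) = 1; s = 52, t = -109 (check: 392·52 + 187·(-109) = 1).


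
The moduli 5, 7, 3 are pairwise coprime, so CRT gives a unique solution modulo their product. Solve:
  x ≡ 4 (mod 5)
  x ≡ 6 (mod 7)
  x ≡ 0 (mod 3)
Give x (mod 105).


Moduli 5, 7, 3 are pairwise coprime; by CRT there is a unique solution modulo M = 5 · 7 · 3 = 105.
Solve pairwise, accumulating the modulus:
  Start with x ≡ 4 (mod 5).
  Combine with x ≡ 6 (mod 7): since gcd(5, 7) = 1, we get a unique residue mod 35.
    Write x = 4 + 5·t and substitute into x ≡ 6 (mod 7): 5·t ≡ 6 − 4 = 2 (mod 7).
    The inverse of 5 mod 7 is 3 (since 5·3 = 15 = 2·7 + 1), so t ≡ 3·2 = 6 ≡ 6 (mod 7).
    Then x = 4 + 5·6 = 34, valid modulo lcm(5, 7) = 35: x ≡ 34 (mod 35).
  Combine with x ≡ 0 (mod 3): since gcd(35, 3) = 1, we get a unique residue mod 105.
    Write x = 34 + 35·t and substitute into x ≡ 0 (mod 3): 35·t ≡ 0 − 34 = -34 (mod 3).
    Reduce coefficients mod 3: 2·t ≡ 2 (mod 3).
    The inverse of 2 mod 3 is 2 (since 2·2 = 4 = 1·3 + 1), so t ≡ 2·2 = 4 ≡ 1 (mod 3).
    Then x = 34 + 35·1 = 69, valid modulo lcm(35, 3) = 105: x ≡ 69 (mod 105).
Verify: 69 mod 5 = 4 ✓, 69 mod 7 = 6 ✓, 69 mod 3 = 0 ✓.

x ≡ 69 (mod 105).


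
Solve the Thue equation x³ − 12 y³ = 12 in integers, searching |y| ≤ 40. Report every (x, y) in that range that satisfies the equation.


The equation is x³ - 12y³ = 12. For fixed y, x³ = 12·y³ + 12, so a solution requires the RHS to be a perfect cube.
Strategy: iterate y from -40 to 40, compute RHS = 12·y³ + 12, and check whether it is a (positive or negative) perfect cube.
Check small values of y:
  y = 0: RHS = 12 is not a perfect cube.
  y = 1: RHS = 24 is not a perfect cube.
  y = -1: RHS = 0 = (0)³ ⇒ x = 0 works.
  y = 2: RHS = 108 is not a perfect cube.
  y = -2: RHS = -84 is not a perfect cube.
  y = 3: RHS = 336 is not a perfect cube.
  y = -3: RHS = -312 is not a perfect cube.
Continuing the search up to |y| = 40 finds no further solutions beyond those listed.
Collected solutions: (0, -1).

Solutions (with |y| ≤ 40): (0, -1).


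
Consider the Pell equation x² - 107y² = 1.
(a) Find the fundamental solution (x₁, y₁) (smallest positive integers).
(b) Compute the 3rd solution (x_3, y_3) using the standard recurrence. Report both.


Step 1: Find the fundamental solution (x₁, y₁) of x² - 107y² = 1.
  Expand √107 as a continued fraction. a₀ = ⌊√107⌋ = 10; iterate m_{k+1} = d_k·a_k − m_k, d_{k+1} = (107 − m_{k+1}²)/d_k, a_{k+1} = ⌊(a₀ + m_{k+1})/d_{k+1}⌋ (starting m₀ = 0, d₀ = 1), with convergents p_k = a_k·p_{k-1} + p_{k-2}, q_k = a_k·q_{k-1} + q_{k-2} (p₋₁ = 1, q₋₁ = 0):
  k = 0: a₀ = 10; p₀/q₀ = 10/1; p₀² − 107·q₀² = 100 − 107 = -7.
  k = 1: m = 10, d = 7, a = ⌊(10 + 10)/7⌋ = 2; p/q = (2·10 + 1)/(2·1 + 0) = 21/2; p² − 107·q² = 441 − 428 = 13.
  k = 2: m = 4, d = 13, a = ⌊(10 + 4)/13⌋ = 1; p/q = (1·21 + 10)/(1·2 + 1) = 31/3; p² − 107·q² = 961 − 963 = -2.
  k = 3: m = 9, d = 2, a = ⌊(10 + 9)/2⌋ = 9; p/q = (9·31 + 21)/(9·3 + 2) = 300/29; p² − 107·q² = 90000 − 89987 = 13.
  k = 4: m = 9, d = 13, a = ⌊(10 + 9)/13⌋ = 1; p/q = (1·300 + 31)/(1·29 + 3) = 331/32; p² − 107·q² = 109561 − 109568 = -7.
  k = 5: m = 4, d = 7, a = ⌊(10 + 4)/7⌋ = 2; p/q = (2·331 + 300)/(2·32 + 29) = 962/93; p² − 107·q² = 925444 − 925443 = 1.
  The first convergent with p² − 107·q² = 1 gives the fundamental solution (x₁, y₁) = (962, 93).
Step 2: Apply the recurrence (x_{n+1}, y_{n+1}) = (x₁x_n + 107y₁y_n, x₁y_n + y₁x_n) repeatedly.
  From (x_1, y_1) = (962, 93): x_2 = 962·962 + 107·93·93 = 1850887; y_2 = 962·93 + 93·962 = 178932.
  From (x_2, y_2) = (1850887, 178932): x_3 = 962·1850887 + 107·93·178932 = 3561105626; y_3 = 962·178932 + 93·1850887 = 344265075.
Step 3: Verify x_3² - 107·y_3² = 12681473279528851876 - 12681473279528851875 = 1 (should be 1). ✓

(x_1, y_1) = (962, 93); (x_3, y_3) = (3561105626, 344265075).


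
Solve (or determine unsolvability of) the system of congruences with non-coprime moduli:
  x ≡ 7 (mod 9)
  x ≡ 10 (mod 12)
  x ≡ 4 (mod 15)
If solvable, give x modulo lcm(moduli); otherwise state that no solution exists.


Moduli 9, 12, 15 are not pairwise coprime, so CRT works modulo lcm(m_i) when all pairwise compatibility conditions hold.
Pairwise compatibility: gcd(m_i, m_j) must divide a_i - a_j for every pair.
Merge one congruence at a time:
  Start: x ≡ 7 (mod 9).
  Combine with x ≡ 10 (mod 12): gcd(9, 12) = 3; 10 - 7 = 3, which IS divisible by 3, so compatible.
    Write x = 7 + 9·t and substitute into x ≡ 10 (mod 12): 9·t ≡ 10 − 7 = 3 (mod 12).
    Divide the congruence (and modulus) by g = 3: 3·t ≡ 1 (mod 4).
    The inverse of 3 mod 4 is 3 (since 3·3 = 9 = 2·4 + 1), so t ≡ 3·1 = 3 ≡ 3 (mod 4).
    Then x = 7 + 9·3 = 34, valid modulo lcm(9, 12) = 36: x ≡ 34 (mod 36).
  Combine with x ≡ 4 (mod 15): gcd(36, 15) = 3; 4 - 34 = -30, which IS divisible by 3, so compatible.
    Write x = 34 + 36·t and substitute into x ≡ 4 (mod 15): 36·t ≡ 4 − 34 = -30 (mod 15).
    Divide the congruence (and modulus) by g = 3: 12·t ≡ -10 (mod 5).
    Reduce coefficients mod 5: 2·t ≡ 0 (mod 5).
    The inverse of 2 mod 5 is 3 (since 2·3 = 6 = 1·5 + 1), so t ≡ 3·0 = 0 ≡ 0 (mod 5).
    Then x = 34 + 36·0 = 34, valid modulo lcm(36, 15) = 180: x ≡ 34 (mod 180).
Verify: 34 mod 9 = 7, 34 mod 12 = 10, 34 mod 15 = 4.

x ≡ 34 (mod 180).


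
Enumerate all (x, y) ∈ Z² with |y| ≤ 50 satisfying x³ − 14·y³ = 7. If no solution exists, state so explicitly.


The equation is x³ - 14y³ = 7. For fixed y, x³ = 14·y³ + 7, so a solution requires the RHS to be a perfect cube.
Strategy: iterate y from -50 to 50, compute RHS = 14·y³ + 7, and check whether it is a (positive or negative) perfect cube.
Check small values of y:
  y = 0: RHS = 7 is not a perfect cube.
  y = 1: RHS = 21 is not a perfect cube.
  y = -1: RHS = -7 is not a perfect cube.
  y = 2: RHS = 119 is not a perfect cube.
  y = -2: RHS = -105 is not a perfect cube.
  y = 3: RHS = 385 is not a perfect cube.
  y = -3: RHS = -371 is not a perfect cube.
Continuing the search up to |y| = 50 finds no solutions either.
No (x, y) in the scanned range satisfies the equation.

No integer solutions with |y| ≤ 50.


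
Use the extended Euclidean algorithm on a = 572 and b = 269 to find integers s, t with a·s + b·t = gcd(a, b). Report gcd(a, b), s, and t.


Euclidean algorithm on (572, 269) — divide until remainder is 0:
  572 = 2 · 269 + 34
  269 = 7 · 34 + 31
  34 = 1 · 31 + 3
  31 = 10 · 3 + 1
  3 = 3 · 1 + 0
gcd(572, 269) = 1.
Track Bezout coefficients alongside the remainders: start with r₀ = 572 = a·1 + b·0 (s = 1, t = 0) and r₁ = 269 = a·0 + b·1 (s = 0, t = 1); each new remainder r_{k+1} = r_{k-1} − q_k·r_k inherits s_{k+1} = s_{k-1} − q_k·s_k, t_{k+1} = t_{k-1} − q_k·t_k, so r_k = a·s_k + b·t_k at every step:
  q = 2: r = 34, s = 1 − 2·0 = 1, t = 0 − 2·1 = -2  (check: 572·1 + 269·(-2) = 34)
  q = 7: r = 31, s = 0 − 7·1 = -7, t = 1 − 7·(-2) = 15  (check: 572·(-7) + 269·15 = 31)
  q = 1: r = 3, s = 1 − 1·(-7) = 8, t = -2 − 1·15 = -17  (check: 572·8 + 269·(-17) = 3)
  q = 10: r = 1, s = -7 − 10·8 = -87, t = 15 − 10·(-17) = 185  (check: 572·(-87) + 269·185 = 1)
The row with r = 1 (the gcd) gives the Bezout coefficients s = -87, t = 185.
Result: 572 · (-87) + 269 · (185) = 1.

gcd(572, 269) = 1; s = -87, t = 185 (check: 572·(-87) + 269·185 = 1).


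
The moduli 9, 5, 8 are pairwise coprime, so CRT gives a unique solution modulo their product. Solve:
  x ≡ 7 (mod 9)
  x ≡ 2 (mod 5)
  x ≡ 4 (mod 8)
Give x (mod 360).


Moduli 9, 5, 8 are pairwise coprime; by CRT there is a unique solution modulo M = 9 · 5 · 8 = 360.
Solve pairwise, accumulating the modulus:
  Start with x ≡ 7 (mod 9).
  Combine with x ≡ 2 (mod 5): since gcd(9, 5) = 1, we get a unique residue mod 45.
    Write x = 7 + 9·t and substitute into x ≡ 2 (mod 5): 9·t ≡ 2 − 7 = -5 (mod 5).
    Reduce coefficients mod 5: 4·t ≡ 0 (mod 5).
    The inverse of 4 mod 5 is 4 (since 4·4 = 16 = 3·5 + 1), so t ≡ 4·0 = 0 ≡ 0 (mod 5).
    Then x = 7 + 9·0 = 7, valid modulo lcm(9, 5) = 45: x ≡ 7 (mod 45).
  Combine with x ≡ 4 (mod 8): since gcd(45, 8) = 1, we get a unique residue mod 360.
    Write x = 7 + 45·t and substitute into x ≡ 4 (mod 8): 45·t ≡ 4 − 7 = -3 (mod 8).
    Reduce coefficients mod 8: 5·t ≡ 5 (mod 8).
    The inverse of 5 mod 8 is 5 (since 5·5 = 25 = 3·8 + 1), so t ≡ 5·5 = 25 ≡ 1 (mod 8).
    Then x = 7 + 45·1 = 52, valid modulo lcm(45, 8) = 360: x ≡ 52 (mod 360).
Verify: 52 mod 9 = 7 ✓, 52 mod 5 = 2 ✓, 52 mod 8 = 4 ✓.

x ≡ 52 (mod 360).


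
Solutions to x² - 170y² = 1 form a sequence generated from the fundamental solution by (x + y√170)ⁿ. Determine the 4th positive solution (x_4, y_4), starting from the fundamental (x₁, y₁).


Step 1: Find the fundamental solution (x₁, y₁) of x² - 170y² = 1.
  Expand √170 as a continued fraction. a₀ = ⌊√170⌋ = 13; iterate m_{k+1} = d_k·a_k − m_k, d_{k+1} = (170 − m_{k+1}²)/d_k, a_{k+1} = ⌊(a₀ + m_{k+1})/d_{k+1}⌋ (starting m₀ = 0, d₀ = 1), with convergents p_k = a_k·p_{k-1} + p_{k-2}, q_k = a_k·q_{k-1} + q_{k-2} (p₋₁ = 1, q₋₁ = 0):
  k = 0: a₀ = 13; p₀/q₀ = 13/1; p₀² − 170·q₀² = 169 − 170 = -1.
  k = 1: m = 13, d = 1, a = ⌊(13 + 13)/1⌋ = 26; p/q = (26·13 + 1)/(26·1 + 0) = 339/26; p² − 170·q² = 114921 − 114920 = 1.
  The first convergent with p² − 170·q² = 1 gives the fundamental solution (x₁, y₁) = (339, 26).
Step 2: Apply the recurrence (x_{n+1}, y_{n+1}) = (x₁x_n + 170y₁y_n, x₁y_n + y₁x_n) repeatedly.
  From (x_1, y_1) = (339, 26): x_2 = 339·339 + 170·26·26 = 229841; y_2 = 339·26 + 26·339 = 17628.
  From (x_2, y_2) = (229841, 17628): x_3 = 339·229841 + 170·26·17628 = 155831859; y_3 = 339·17628 + 26·229841 = 11951758.
  From (x_3, y_3) = (155831859, 11951758): x_4 = 339·155831859 + 170·26·11951758 = 105653770561; y_4 = 339·11951758 + 26·155831859 = 8103274296.
Step 3: Verify x_4² - 170·y_4² = 11162719233756430254721 - 11162719233756430254720 = 1 (should be 1). ✓

(x_1, y_1) = (339, 26); (x_4, y_4) = (105653770561, 8103274296).


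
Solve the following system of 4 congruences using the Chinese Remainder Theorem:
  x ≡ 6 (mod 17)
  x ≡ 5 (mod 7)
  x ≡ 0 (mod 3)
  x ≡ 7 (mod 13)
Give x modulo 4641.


Product of moduli M = 17 · 7 · 3 · 13 = 4641.
Merge one congruence at a time:
  Start: x ≡ 6 (mod 17).
  Combine with x ≡ 5 (mod 7); new modulus lcm = 119.
    Write x = 6 + 17·t and substitute into x ≡ 5 (mod 7): 17·t ≡ 5 − 6 = -1 (mod 7).
    Reduce coefficients mod 7: 3·t ≡ 6 (mod 7).
    The inverse of 3 mod 7 is 5 (since 3·5 = 15 = 2·7 + 1), so t ≡ 5·6 = 30 ≡ 2 (mod 7).
    Then x = 6 + 17·2 = 40, valid modulo lcm(17, 7) = 119: x ≡ 40 (mod 119).
  Combine with x ≡ 0 (mod 3); new modulus lcm = 357.
    Write x = 40 + 119·t and substitute into x ≡ 0 (mod 3): 119·t ≡ 0 − 40 = -40 (mod 3).
    Reduce coefficients mod 3: 2·t ≡ 2 (mod 3).
    The inverse of 2 mod 3 is 2 (since 2·2 = 4 = 1·3 + 1), so t ≡ 2·2 = 4 ≡ 1 (mod 3).
    Then x = 40 + 119·1 = 159, valid modulo lcm(119, 3) = 357: x ≡ 159 (mod 357).
  Combine with x ≡ 7 (mod 13); new modulus lcm = 4641.
    Write x = 159 + 357·t and substitute into x ≡ 7 (mod 13): 357·t ≡ 7 − 159 = -152 (mod 13).
    Reduce coefficients mod 13: 6·t ≡ 4 (mod 13).
    The inverse of 6 mod 13 is 11 (since 6·11 = 66 = 5·13 + 1), so t ≡ 11·4 = 44 ≡ 5 (mod 13).
    Then x = 159 + 357·5 = 1944, valid modulo lcm(357, 13) = 4641: x ≡ 1944 (mod 4641).
Verify against each original: 1944 mod 17 = 6, 1944 mod 7 = 5, 1944 mod 3 = 0, 1944 mod 13 = 7.

x ≡ 1944 (mod 4641).


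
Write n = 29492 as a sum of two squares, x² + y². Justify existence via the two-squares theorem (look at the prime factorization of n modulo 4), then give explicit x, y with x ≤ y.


Step 1: Factor n = 29492 = 2^2 · 73 · 101.
Step 2: Check the mod-4 condition on each prime factor: 2 = 2 (special); 73 ≡ 1 (mod 4), exponent 1; 101 ≡ 1 (mod 4), exponent 1.
All primes ≡ 3 (mod 4) appear to even exponent (or don't appear), so by the two-squares theorem n IS expressible as a sum of two squares.
Step 3: Build a representation. Group n = k² · m with k = 2 and m = 73 · 101 = 7373 (a product of primes ≡ 1 (mod 4)); a representation of m scales to one of n via (k·x)² + (k·y)² = k²(x² + y²). Each prime p ≡ 1 (mod 4) is itself a sum of two squares; find a² by testing p − a² for a perfect square:
  73: 73 − 1² = 72, 73 − 2² = 69, 73 − 3² = 64 = 8² ⇒ 73 = 3² + 8².
  101: 101 − 1² = 100 = 10² ⇒ 101 = 1² + 10².
  Combine using the Brahmagupta–Fibonacci identity (a² + b²)(c² + d²) = (ac − bd)² + (ad + bc)² = (ac + bd)² + (ad − bc)²:
  73 · 101 = 7373: from (3² + 8²)(1² + 10²), take (3·1 − 8·10, 3·10 + 8·1) = (3 − 80, 30 + 8) = (-77, 38); dropping signs (only squares matter) gives (77, 38); check 77² + 38² = 5929 + 1444 = 7373 ✓.
  Scale by k = 2: (2·77, 2·38) = (154, 76).
Step 4: Order so x ≤ y and verify: 76² + 154² = 5776 + 23716 = 29492 = n. ✓

n = 29492 = 76² + 154² (one valid representation with x ≤ y).


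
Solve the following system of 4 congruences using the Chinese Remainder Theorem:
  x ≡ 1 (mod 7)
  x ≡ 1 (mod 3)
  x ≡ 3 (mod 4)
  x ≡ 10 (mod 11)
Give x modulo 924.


Product of moduli M = 7 · 3 · 4 · 11 = 924.
Merge one congruence at a time:
  Start: x ≡ 1 (mod 7).
  Combine with x ≡ 1 (mod 3); new modulus lcm = 21.
    Write x = 1 + 7·t and substitute into x ≡ 1 (mod 3): 7·t ≡ 1 − 1 = 0 (mod 3).
    Reduce coefficients mod 3: 1·t ≡ 0 (mod 3).
    So t ≡ 0 (mod 3).
    Then x = 1 + 7·0 = 1, valid modulo lcm(7, 3) = 21: x ≡ 1 (mod 21).
  Combine with x ≡ 3 (mod 4); new modulus lcm = 84.
    Write x = 1 + 21·t and substitute into x ≡ 3 (mod 4): 21·t ≡ 3 − 1 = 2 (mod 4).
    Reduce coefficients mod 4: 1·t ≡ 2 (mod 4).
    So t ≡ 2 (mod 4).
    Then x = 1 + 21·2 = 43, valid modulo lcm(21, 4) = 84: x ≡ 43 (mod 84).
  Combine with x ≡ 10 (mod 11); new modulus lcm = 924.
    Write x = 43 + 84·t and substitute into x ≡ 10 (mod 11): 84·t ≡ 10 − 43 = -33 (mod 11).
    Reduce coefficients mod 11: 7·t ≡ 0 (mod 11).
    The inverse of 7 mod 11 is 8 (since 7·8 = 56 = 5·11 + 1), so t ≡ 8·0 = 0 ≡ 0 (mod 11).
    Then x = 43 + 84·0 = 43, valid modulo lcm(84, 11) = 924: x ≡ 43 (mod 924).
Verify against each original: 43 mod 7 = 1, 43 mod 3 = 1, 43 mod 4 = 3, 43 mod 11 = 10.

x ≡ 43 (mod 924).


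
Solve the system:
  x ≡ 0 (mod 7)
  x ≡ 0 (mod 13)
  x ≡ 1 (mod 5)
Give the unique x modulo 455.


Moduli 7, 13, 5 are pairwise coprime; by CRT there is a unique solution modulo M = 7 · 13 · 5 = 455.
Solve pairwise, accumulating the modulus:
  Start with x ≡ 0 (mod 7).
  Combine with x ≡ 0 (mod 13): since gcd(7, 13) = 1, we get a unique residue mod 91.
    Write x = 0 + 7·t and substitute into x ≡ 0 (mod 13): 7·t ≡ 0 − 0 = 0 (mod 13).
    The inverse of 7 mod 13 is 2 (since 7·2 = 14 = 1·13 + 1), so t ≡ 2·0 = 0 ≡ 0 (mod 13).
    Then x = 0 + 7·0 = 0, valid modulo lcm(7, 13) = 91: x ≡ 0 (mod 91).
  Combine with x ≡ 1 (mod 5): since gcd(91, 5) = 1, we get a unique residue mod 455.
    Write x = 0 + 91·t and substitute into x ≡ 1 (mod 5): 91·t ≡ 1 − 0 = 1 (mod 5).
    Reduce coefficients mod 5: 1·t ≡ 1 (mod 5).
    So t ≡ 1 (mod 5).
    Then x = 0 + 91·1 = 91, valid modulo lcm(91, 5) = 455: x ≡ 91 (mod 455).
Verify: 91 mod 7 = 0 ✓, 91 mod 13 = 0 ✓, 91 mod 5 = 1 ✓.

x ≡ 91 (mod 455).


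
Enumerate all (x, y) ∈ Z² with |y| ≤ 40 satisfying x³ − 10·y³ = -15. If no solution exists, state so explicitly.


The equation is x³ - 10y³ = -15. For fixed y, x³ = 10·y³ − 15, so a solution requires the RHS to be a perfect cube.
Strategy: iterate y from -40 to 40, compute RHS = 10·y³ − 15, and check whether it is a (positive or negative) perfect cube.
Check small values of y:
  y = 0: RHS = -15 is not a perfect cube.
  y = 1: RHS = -5 is not a perfect cube.
  y = -1: RHS = -25 is not a perfect cube.
  y = 2: RHS = 65 is not a perfect cube.
  y = -2: RHS = -95 is not a perfect cube.
  y = 3: RHS = 255 is not a perfect cube.
  y = -3: RHS = -285 is not a perfect cube.
Continuing the search up to |y| = 40 finds no solutions either.
No (x, y) in the scanned range satisfies the equation.

No integer solutions with |y| ≤ 40.


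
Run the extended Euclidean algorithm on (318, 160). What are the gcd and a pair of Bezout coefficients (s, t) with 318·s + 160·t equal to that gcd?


Euclidean algorithm on (318, 160) — divide until remainder is 0:
  318 = 1 · 160 + 158
  160 = 1 · 158 + 2
  158 = 79 · 2 + 0
gcd(318, 160) = 2.
Track Bezout coefficients alongside the remainders: start with r₀ = 318 = a·1 + b·0 (s = 1, t = 0) and r₁ = 160 = a·0 + b·1 (s = 0, t = 1); each new remainder r_{k+1} = r_{k-1} − q_k·r_k inherits s_{k+1} = s_{k-1} − q_k·s_k, t_{k+1} = t_{k-1} − q_k·t_k, so r_k = a·s_k + b·t_k at every step:
  q = 1: r = 158, s = 1 − 1·0 = 1, t = 0 − 1·1 = -1  (check: 318·1 + 160·(-1) = 158)
  q = 1: r = 2, s = 0 − 1·1 = -1, t = 1 − 1·(-1) = 2  (check: 318·(-1) + 160·2 = 2)
The row with r = 2 (the gcd) gives the Bezout coefficients s = -1, t = 2.
Result: 318 · (-1) + 160 · (2) = 2.

gcd(318, 160) = 2; s = -1, t = 2 (check: 318·(-1) + 160·2 = 2).


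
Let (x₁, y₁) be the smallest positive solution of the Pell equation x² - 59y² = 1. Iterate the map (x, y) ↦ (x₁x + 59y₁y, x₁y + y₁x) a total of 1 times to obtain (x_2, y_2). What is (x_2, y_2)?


Step 1: Find the fundamental solution (x₁, y₁) of x² - 59y² = 1.
  Expand √59 as a continued fraction. a₀ = ⌊√59⌋ = 7; iterate m_{k+1} = d_k·a_k − m_k, d_{k+1} = (59 − m_{k+1}²)/d_k, a_{k+1} = ⌊(a₀ + m_{k+1})/d_{k+1}⌋ (starting m₀ = 0, d₀ = 1), with convergents p_k = a_k·p_{k-1} + p_{k-2}, q_k = a_k·q_{k-1} + q_{k-2} (p₋₁ = 1, q₋₁ = 0):
  k = 0: a₀ = 7; p₀/q₀ = 7/1; p₀² − 59·q₀² = 49 − 59 = -10.
  k = 1: m = 7, d = 10, a = ⌊(7 + 7)/10⌋ = 1; p/q = (1·7 + 1)/(1·1 + 0) = 8/1; p² − 59·q² = 64 − 59 = 5.
  k = 2: m = 3, d = 5, a = ⌊(7 + 3)/5⌋ = 2; p/q = (2·8 + 7)/(2·1 + 1) = 23/3; p² − 59·q² = 529 − 531 = -2.
  k = 3: m = 7, d = 2, a = ⌊(7 + 7)/2⌋ = 7; p/q = (7·23 + 8)/(7·3 + 1) = 169/22; p² − 59·q² = 28561 − 28556 = 5.
  k = 4: m = 7, d = 5, a = ⌊(7 + 7)/5⌋ = 2; p/q = (2·169 + 23)/(2·22 + 3) = 361/47; p² − 59·q² = 130321 − 130331 = -10.
  k = 5: m = 3, d = 10, a = ⌊(7 + 3)/10⌋ = 1; p/q = (1·361 + 169)/(1·47 + 22) = 530/69; p² − 59·q² = 280900 − 280899 = 1.
  The first convergent with p² − 59·q² = 1 gives the fundamental solution (x₁, y₁) = (530, 69).
Step 2: Apply the recurrence (x_{n+1}, y_{n+1}) = (x₁x_n + 59y₁y_n, x₁y_n + y₁x_n) repeatedly.
  From (x_1, y_1) = (530, 69): x_2 = 530·530 + 59·69·69 = 561799; y_2 = 530·69 + 69·530 = 73140.
Step 3: Verify x_2² - 59·y_2² = 315618116401 - 315618116400 = 1 (should be 1). ✓

(x_1, y_1) = (530, 69); (x_2, y_2) = (561799, 73140).


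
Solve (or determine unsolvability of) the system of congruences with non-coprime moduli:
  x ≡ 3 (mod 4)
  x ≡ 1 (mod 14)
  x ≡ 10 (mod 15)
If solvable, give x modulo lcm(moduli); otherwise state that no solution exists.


Moduli 4, 14, 15 are not pairwise coprime, so CRT works modulo lcm(m_i) when all pairwise compatibility conditions hold.
Pairwise compatibility: gcd(m_i, m_j) must divide a_i - a_j for every pair.
Merge one congruence at a time:
  Start: x ≡ 3 (mod 4).
  Combine with x ≡ 1 (mod 14): gcd(4, 14) = 2; 1 - 3 = -2, which IS divisible by 2, so compatible.
    Write x = 3 + 4·t and substitute into x ≡ 1 (mod 14): 4·t ≡ 1 − 3 = -2 (mod 14).
    Divide the congruence (and modulus) by g = 2: 2·t ≡ -1 (mod 7).
    Reduce coefficients mod 7: 2·t ≡ 6 (mod 7).
    The inverse of 2 mod 7 is 4 (since 2·4 = 8 = 1·7 + 1), so t ≡ 4·6 = 24 ≡ 3 (mod 7).
    Then x = 3 + 4·3 = 15, valid modulo lcm(4, 14) = 28: x ≡ 15 (mod 28).
  Combine with x ≡ 10 (mod 15): gcd(28, 15) = 1; 10 - 15 = -5, which IS divisible by 1, so compatible.
    Write x = 15 + 28·t and substitute into x ≡ 10 (mod 15): 28·t ≡ 10 − 15 = -5 (mod 15).
    Reduce coefficients mod 15: 13·t ≡ 10 (mod 15).
    The inverse of 13 mod 15 is 7 (since 13·7 = 91 = 6·15 + 1), so t ≡ 7·10 = 70 ≡ 10 (mod 15).
    Then x = 15 + 28·10 = 295, valid modulo lcm(28, 15) = 420: x ≡ 295 (mod 420).
Verify: 295 mod 4 = 3, 295 mod 14 = 1, 295 mod 15 = 10.

x ≡ 295 (mod 420).
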